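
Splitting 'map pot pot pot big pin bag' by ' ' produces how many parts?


Splitting by ' ' breaks the string at each occurrence of the separator.
Text: 'map pot pot pot big pin bag'
Parts after split:
  Part 1: 'map'
  Part 2: 'pot'
  Part 3: 'pot'
  Part 4: 'pot'
  Part 5: 'big'
  Part 6: 'pin'
  Part 7: 'bag'
Total parts: 7

7


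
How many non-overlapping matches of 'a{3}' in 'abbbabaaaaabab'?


Pattern 'a{3}' matches exactly 3 consecutive a's (greedy, non-overlapping).
String: 'abbbabaaaaabab'
Scanning for runs of a's:
  Run at pos 0: 'a' (length 1) -> 0 match(es)
  Run at pos 4: 'a' (length 1) -> 0 match(es)
  Run at pos 6: 'aaaaa' (length 5) -> 1 match(es)
  Run at pos 12: 'a' (length 1) -> 0 match(es)
Matches found: ['aaa']
Total: 1

1


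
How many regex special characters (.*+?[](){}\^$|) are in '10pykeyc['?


Regex special characters are: . * + ? [ ] ( ) { } \ ^ $ |
Scanning '10pykeyc[':
  pos 8: '[' -> SPECIAL
Special chars found: ['[']
Total: 1

1


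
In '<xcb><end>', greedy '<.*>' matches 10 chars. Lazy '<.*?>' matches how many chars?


Greedy '<.*>' tries to match as MUCH as possible.
Lazy '<.*?>' tries to match as LITTLE as possible.

String: '<xcb><end>'
Greedy '<.*>' starts at first '<' and extends to the LAST '>': '<xcb><end>' (10 chars)
Lazy '<.*?>' starts at first '<' and stops at the FIRST '>': '<xcb>' (5 chars)

5


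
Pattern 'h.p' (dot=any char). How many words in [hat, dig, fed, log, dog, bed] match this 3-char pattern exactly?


Pattern 'h.p' means: starts with 'h', any single char, ends with 'p'.
Checking each word (must be exactly 3 chars):
  'hat' (len=3): no
  'dig' (len=3): no
  'fed' (len=3): no
  'log' (len=3): no
  'dog' (len=3): no
  'bed' (len=3): no
Matching words: []
Total: 0

0


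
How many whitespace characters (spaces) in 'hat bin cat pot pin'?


\s matches whitespace characters (spaces, tabs, etc.).
Text: 'hat bin cat pot pin'
This text has 5 words separated by spaces.
Number of spaces = number of words - 1 = 5 - 1 = 4

4


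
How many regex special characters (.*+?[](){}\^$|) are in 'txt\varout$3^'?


Regex special characters are: . * + ? [ ] ( ) { } \ ^ $ |
Scanning 'txt\varout$3^':
  pos 3: '\' -> SPECIAL
  pos 10: '$' -> SPECIAL
  pos 12: '^' -> SPECIAL
Special chars found: ['\\', '$', '^']
Total: 3

3


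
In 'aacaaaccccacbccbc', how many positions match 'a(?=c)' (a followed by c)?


Lookahead 'a(?=c)' matches 'a' only when followed by 'c'.
String: 'aacaaaccccacbccbc'
Checking each position where char is 'a':
  pos 0: 'a' -> no (next='a')
  pos 1: 'a' -> MATCH (next='c')
  pos 3: 'a' -> no (next='a')
  pos 4: 'a' -> no (next='a')
  pos 5: 'a' -> MATCH (next='c')
  pos 10: 'a' -> MATCH (next='c')
Matching positions: [1, 5, 10]
Count: 3

3


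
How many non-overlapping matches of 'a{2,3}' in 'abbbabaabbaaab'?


Pattern 'a{2,3}' matches between 2 and 3 consecutive a's (greedy).
String: 'abbbabaabbaaab'
Finding runs of a's and applying greedy matching:
  Run at pos 0: 'a' (length 1)
  Run at pos 4: 'a' (length 1)
  Run at pos 6: 'aa' (length 2)
  Run at pos 10: 'aaa' (length 3)
Matches: ['aa', 'aaa']
Count: 2

2


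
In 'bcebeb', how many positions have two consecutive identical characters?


Looking for consecutive identical characters in 'bcebeb':
  pos 0-1: 'b' vs 'c' -> different
  pos 1-2: 'c' vs 'e' -> different
  pos 2-3: 'e' vs 'b' -> different
  pos 3-4: 'b' vs 'e' -> different
  pos 4-5: 'e' vs 'b' -> different
Consecutive identical pairs: []
Count: 0

0


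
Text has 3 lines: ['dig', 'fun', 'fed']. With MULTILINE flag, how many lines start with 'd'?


With MULTILINE flag, ^ matches the start of each line.
Lines: ['dig', 'fun', 'fed']
Checking which lines start with 'd':
  Line 1: 'dig' -> MATCH
  Line 2: 'fun' -> no
  Line 3: 'fed' -> no
Matching lines: ['dig']
Count: 1

1


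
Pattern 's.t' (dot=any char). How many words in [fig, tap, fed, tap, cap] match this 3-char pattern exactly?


Pattern 's.t' means: starts with 's', any single char, ends with 't'.
Checking each word (must be exactly 3 chars):
  'fig' (len=3): no
  'tap' (len=3): no
  'fed' (len=3): no
  'tap' (len=3): no
  'cap' (len=3): no
Matching words: []
Total: 0

0


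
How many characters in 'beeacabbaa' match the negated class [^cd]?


Negated class [^cd] matches any char NOT in {c, d}
Scanning 'beeacabbaa':
  pos 0: 'b' -> MATCH
  pos 1: 'e' -> MATCH
  pos 2: 'e' -> MATCH
  pos 3: 'a' -> MATCH
  pos 4: 'c' -> no (excluded)
  pos 5: 'a' -> MATCH
  pos 6: 'b' -> MATCH
  pos 7: 'b' -> MATCH
  pos 8: 'a' -> MATCH
  pos 9: 'a' -> MATCH
Total matches: 9

9


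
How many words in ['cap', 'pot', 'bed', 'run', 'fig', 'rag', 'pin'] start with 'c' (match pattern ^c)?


Pattern ^c anchors to start of word. Check which words begin with 'c':
  'cap' -> MATCH (starts with 'c')
  'pot' -> no
  'bed' -> no
  'run' -> no
  'fig' -> no
  'rag' -> no
  'pin' -> no
Matching words: ['cap']
Count: 1

1


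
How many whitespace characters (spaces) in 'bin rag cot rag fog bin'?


\s matches whitespace characters (spaces, tabs, etc.).
Text: 'bin rag cot rag fog bin'
This text has 6 words separated by spaces.
Number of spaces = number of words - 1 = 6 - 1 = 5

5


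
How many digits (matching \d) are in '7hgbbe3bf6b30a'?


\d matches any digit 0-9.
Scanning '7hgbbe3bf6b30a':
  pos 0: '7' -> DIGIT
  pos 6: '3' -> DIGIT
  pos 9: '6' -> DIGIT
  pos 11: '3' -> DIGIT
  pos 12: '0' -> DIGIT
Digits found: ['7', '3', '6', '3', '0']
Total: 5

5


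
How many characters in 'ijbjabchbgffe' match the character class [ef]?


Character class [ef] matches any of: {e, f}
Scanning string 'ijbjabchbgffe' character by character:
  pos 0: 'i' -> no
  pos 1: 'j' -> no
  pos 2: 'b' -> no
  pos 3: 'j' -> no
  pos 4: 'a' -> no
  pos 5: 'b' -> no
  pos 6: 'c' -> no
  pos 7: 'h' -> no
  pos 8: 'b' -> no
  pos 9: 'g' -> no
  pos 10: 'f' -> MATCH
  pos 11: 'f' -> MATCH
  pos 12: 'e' -> MATCH
Total matches: 3

3


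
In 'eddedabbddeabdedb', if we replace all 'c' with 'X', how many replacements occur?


re.sub('c', 'X', text) replaces every occurrence of 'c' with 'X'.
Text: 'eddedabbddeabdedb'
Scanning for 'c':
Total replacements: 0

0


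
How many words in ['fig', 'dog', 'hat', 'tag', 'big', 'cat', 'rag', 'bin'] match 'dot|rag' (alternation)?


Alternation 'dot|rag' matches either 'dot' or 'rag'.
Checking each word:
  'fig' -> no
  'dog' -> no
  'hat' -> no
  'tag' -> no
  'big' -> no
  'cat' -> no
  'rag' -> MATCH
  'bin' -> no
Matches: ['rag']
Count: 1

1


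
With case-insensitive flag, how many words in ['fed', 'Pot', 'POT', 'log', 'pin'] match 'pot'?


Case-insensitive matching: compare each word's lowercase form to 'pot'.
  'fed' -> lower='fed' -> no
  'Pot' -> lower='pot' -> MATCH
  'POT' -> lower='pot' -> MATCH
  'log' -> lower='log' -> no
  'pin' -> lower='pin' -> no
Matches: ['Pot', 'POT']
Count: 2

2


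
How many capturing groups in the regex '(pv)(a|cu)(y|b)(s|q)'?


To count capturing groups, count each '(' that starts a group.
Pattern: '(pv)(a|cu)(y|b)(s|q)'
Walking through the pattern:
  Position 0: '(' -> group #1
  Position 4: '(' -> group #2
  Position 10: '(' -> group #3
  Position 15: '(' -> group #4
Total capturing groups: 4

4


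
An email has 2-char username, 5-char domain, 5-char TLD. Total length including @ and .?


An email address has format: username@domain.tld
Username length: 2
'@' character: 1
Domain length: 5
'.' character: 1
TLD length: 5
Total = 2 + 1 + 5 + 1 + 5 = 14

14


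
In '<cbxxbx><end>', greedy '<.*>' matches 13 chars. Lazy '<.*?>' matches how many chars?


Greedy '<.*>' tries to match as MUCH as possible.
Lazy '<.*?>' tries to match as LITTLE as possible.

String: '<cbxxbx><end>'
Greedy '<.*>' starts at first '<' and extends to the LAST '>': '<cbxxbx><end>' (13 chars)
Lazy '<.*?>' starts at first '<' and stops at the FIRST '>': '<cbxxbx>' (8 chars)

8


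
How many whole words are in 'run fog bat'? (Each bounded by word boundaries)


Word boundaries (\b) mark the start/end of each word.
Text: 'run fog bat'
Splitting by whitespace:
  Word 1: 'run'
  Word 2: 'fog'
  Word 3: 'bat'
Total whole words: 3

3


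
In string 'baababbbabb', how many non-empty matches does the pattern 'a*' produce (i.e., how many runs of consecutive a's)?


Pattern 'a*' matches zero or more a's. We want non-empty runs of consecutive a's.
String: 'baababbbabb'
Walking through the string to find runs of a's:
  Run 1: positions 1-2 -> 'aa'
  Run 2: positions 4-4 -> 'a'
  Run 3: positions 8-8 -> 'a'
Non-empty runs found: ['aa', 'a', 'a']
Count: 3

3


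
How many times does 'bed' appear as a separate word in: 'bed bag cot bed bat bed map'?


Scanning each word for exact match 'bed':
  Word 1: 'bed' -> MATCH
  Word 2: 'bag' -> no
  Word 3: 'cot' -> no
  Word 4: 'bed' -> MATCH
  Word 5: 'bat' -> no
  Word 6: 'bed' -> MATCH
  Word 7: 'map' -> no
Total matches: 3

3


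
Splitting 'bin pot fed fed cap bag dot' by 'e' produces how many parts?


Splitting by 'e' breaks the string at each occurrence of the separator.
Text: 'bin pot fed fed cap bag dot'
Parts after split:
  Part 1: 'bin pot f'
  Part 2: 'd f'
  Part 3: 'd cap bag dot'
Total parts: 3

3


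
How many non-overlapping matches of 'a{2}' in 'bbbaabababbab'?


Pattern 'a{2}' matches exactly 2 consecutive a's (greedy, non-overlapping).
String: 'bbbaabababbab'
Scanning for runs of a's:
  Run at pos 3: 'aa' (length 2) -> 1 match(es)
  Run at pos 6: 'a' (length 1) -> 0 match(es)
  Run at pos 8: 'a' (length 1) -> 0 match(es)
  Run at pos 11: 'a' (length 1) -> 0 match(es)
Matches found: ['aa']
Total: 1

1


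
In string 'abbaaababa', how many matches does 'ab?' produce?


Pattern 'ab?' matches 'a' optionally followed by 'b'.
String: 'abbaaababa'
Scanning left to right for 'a' then checking next char:
  Match 1: 'ab' (a followed by b)
  Match 2: 'a' (a not followed by b)
  Match 3: 'a' (a not followed by b)
  Match 4: 'ab' (a followed by b)
  Match 5: 'ab' (a followed by b)
  Match 6: 'a' (a not followed by b)
Total matches: 6

6


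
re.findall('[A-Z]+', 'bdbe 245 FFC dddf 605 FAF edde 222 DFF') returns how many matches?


Pattern '[A-Z]+' finds one or more uppercase letters.
Text: 'bdbe 245 FFC dddf 605 FAF edde 222 DFF'
Scanning for matches:
  Match 1: 'FFC'
  Match 2: 'FAF'
  Match 3: 'DFF'
Total matches: 3

3


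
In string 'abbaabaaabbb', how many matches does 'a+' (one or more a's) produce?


Pattern 'a+' matches one or more consecutive a's.
String: 'abbaabaaabbb'
Scanning for runs of a:
  Match 1: 'a' (length 1)
  Match 2: 'aa' (length 2)
  Match 3: 'aaa' (length 3)
Total matches: 3

3


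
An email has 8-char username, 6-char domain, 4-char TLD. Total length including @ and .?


An email address has format: username@domain.tld
Username length: 8
'@' character: 1
Domain length: 6
'.' character: 1
TLD length: 4
Total = 8 + 1 + 6 + 1 + 4 = 20

20


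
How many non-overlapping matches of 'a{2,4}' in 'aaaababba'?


Pattern 'a{2,4}' matches between 2 and 4 consecutive a's (greedy).
String: 'aaaababba'
Finding runs of a's and applying greedy matching:
  Run at pos 0: 'aaaa' (length 4)
  Run at pos 5: 'a' (length 1)
  Run at pos 8: 'a' (length 1)
Matches: ['aaaa']
Count: 1

1


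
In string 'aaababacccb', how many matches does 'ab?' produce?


Pattern 'ab?' matches 'a' optionally followed by 'b'.
String: 'aaababacccb'
Scanning left to right for 'a' then checking next char:
  Match 1: 'a' (a not followed by b)
  Match 2: 'a' (a not followed by b)
  Match 3: 'ab' (a followed by b)
  Match 4: 'ab' (a followed by b)
  Match 5: 'a' (a not followed by b)
Total matches: 5

5


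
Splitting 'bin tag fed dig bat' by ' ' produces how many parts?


Splitting by ' ' breaks the string at each occurrence of the separator.
Text: 'bin tag fed dig bat'
Parts after split:
  Part 1: 'bin'
  Part 2: 'tag'
  Part 3: 'fed'
  Part 4: 'dig'
  Part 5: 'bat'
Total parts: 5

5


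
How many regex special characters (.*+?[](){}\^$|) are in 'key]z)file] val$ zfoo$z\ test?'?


Regex special characters are: . * + ? [ ] ( ) { } \ ^ $ |
Scanning 'key]z)file] val$ zfoo$z\ test?':
  pos 3: ']' -> SPECIAL
  pos 5: ')' -> SPECIAL
  pos 10: ']' -> SPECIAL
  pos 15: '$' -> SPECIAL
  pos 21: '$' -> SPECIAL
  pos 23: '\' -> SPECIAL
  pos 29: '?' -> SPECIAL
Special chars found: [']', ')', ']', '$', '$', '\\', '?']
Total: 7

7


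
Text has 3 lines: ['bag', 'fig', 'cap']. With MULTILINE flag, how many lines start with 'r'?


With MULTILINE flag, ^ matches the start of each line.
Lines: ['bag', 'fig', 'cap']
Checking which lines start with 'r':
  Line 1: 'bag' -> no
  Line 2: 'fig' -> no
  Line 3: 'cap' -> no
Matching lines: []
Count: 0

0


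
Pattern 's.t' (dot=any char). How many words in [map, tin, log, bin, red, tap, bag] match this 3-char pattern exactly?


Pattern 's.t' means: starts with 's', any single char, ends with 't'.
Checking each word (must be exactly 3 chars):
  'map' (len=3): no
  'tin' (len=3): no
  'log' (len=3): no
  'bin' (len=3): no
  'red' (len=3): no
  'tap' (len=3): no
  'bag' (len=3): no
Matching words: []
Total: 0

0


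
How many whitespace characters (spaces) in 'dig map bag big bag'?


\s matches whitespace characters (spaces, tabs, etc.).
Text: 'dig map bag big bag'
This text has 5 words separated by spaces.
Number of spaces = number of words - 1 = 5 - 1 = 4

4


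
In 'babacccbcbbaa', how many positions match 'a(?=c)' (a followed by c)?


Lookahead 'a(?=c)' matches 'a' only when followed by 'c'.
String: 'babacccbcbbaa'
Checking each position where char is 'a':
  pos 1: 'a' -> no (next='b')
  pos 3: 'a' -> MATCH (next='c')
  pos 11: 'a' -> no (next='a')
Matching positions: [3]
Count: 1

1


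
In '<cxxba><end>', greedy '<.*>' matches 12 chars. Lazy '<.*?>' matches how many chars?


Greedy '<.*>' tries to match as MUCH as possible.
Lazy '<.*?>' tries to match as LITTLE as possible.

String: '<cxxba><end>'
Greedy '<.*>' starts at first '<' and extends to the LAST '>': '<cxxba><end>' (12 chars)
Lazy '<.*?>' starts at first '<' and stops at the FIRST '>': '<cxxba>' (7 chars)

7


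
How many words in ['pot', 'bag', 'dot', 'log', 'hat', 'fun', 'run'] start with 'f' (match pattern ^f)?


Pattern ^f anchors to start of word. Check which words begin with 'f':
  'pot' -> no
  'bag' -> no
  'dot' -> no
  'log' -> no
  'hat' -> no
  'fun' -> MATCH (starts with 'f')
  'run' -> no
Matching words: ['fun']
Count: 1

1


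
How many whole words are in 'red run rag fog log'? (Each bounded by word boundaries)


Word boundaries (\b) mark the start/end of each word.
Text: 'red run rag fog log'
Splitting by whitespace:
  Word 1: 'red'
  Word 2: 'run'
  Word 3: 'rag'
  Word 4: 'fog'
  Word 5: 'log'
Total whole words: 5

5


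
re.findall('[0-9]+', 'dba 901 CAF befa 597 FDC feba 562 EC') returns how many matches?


Pattern '[0-9]+' finds one or more digits.
Text: 'dba 901 CAF befa 597 FDC feba 562 EC'
Scanning for matches:
  Match 1: '901'
  Match 2: '597'
  Match 3: '562'
Total matches: 3

3


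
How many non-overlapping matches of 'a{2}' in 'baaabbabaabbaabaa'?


Pattern 'a{2}' matches exactly 2 consecutive a's (greedy, non-overlapping).
String: 'baaabbabaabbaabaa'
Scanning for runs of a's:
  Run at pos 1: 'aaa' (length 3) -> 1 match(es)
  Run at pos 6: 'a' (length 1) -> 0 match(es)
  Run at pos 8: 'aa' (length 2) -> 1 match(es)
  Run at pos 12: 'aa' (length 2) -> 1 match(es)
  Run at pos 15: 'aa' (length 2) -> 1 match(es)
Matches found: ['aa', 'aa', 'aa', 'aa']
Total: 4

4


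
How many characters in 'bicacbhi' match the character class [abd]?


Character class [abd] matches any of: {a, b, d}
Scanning string 'bicacbhi' character by character:
  pos 0: 'b' -> MATCH
  pos 1: 'i' -> no
  pos 2: 'c' -> no
  pos 3: 'a' -> MATCH
  pos 4: 'c' -> no
  pos 5: 'b' -> MATCH
  pos 6: 'h' -> no
  pos 7: 'i' -> no
Total matches: 3

3


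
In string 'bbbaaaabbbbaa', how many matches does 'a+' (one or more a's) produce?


Pattern 'a+' matches one or more consecutive a's.
String: 'bbbaaaabbbbaa'
Scanning for runs of a:
  Match 1: 'aaaa' (length 4)
  Match 2: 'aa' (length 2)
Total matches: 2

2


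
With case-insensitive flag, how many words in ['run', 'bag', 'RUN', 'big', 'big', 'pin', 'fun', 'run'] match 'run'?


Case-insensitive matching: compare each word's lowercase form to 'run'.
  'run' -> lower='run' -> MATCH
  'bag' -> lower='bag' -> no
  'RUN' -> lower='run' -> MATCH
  'big' -> lower='big' -> no
  'big' -> lower='big' -> no
  'pin' -> lower='pin' -> no
  'fun' -> lower='fun' -> no
  'run' -> lower='run' -> MATCH
Matches: ['run', 'RUN', 'run']
Count: 3

3


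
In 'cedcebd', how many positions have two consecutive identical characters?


Looking for consecutive identical characters in 'cedcebd':
  pos 0-1: 'c' vs 'e' -> different
  pos 1-2: 'e' vs 'd' -> different
  pos 2-3: 'd' vs 'c' -> different
  pos 3-4: 'c' vs 'e' -> different
  pos 4-5: 'e' vs 'b' -> different
  pos 5-6: 'b' vs 'd' -> different
Consecutive identical pairs: []
Count: 0

0


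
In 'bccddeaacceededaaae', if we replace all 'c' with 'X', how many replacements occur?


re.sub('c', 'X', text) replaces every occurrence of 'c' with 'X'.
Text: 'bccddeaacceededaaae'
Scanning for 'c':
  pos 1: 'c' -> replacement #1
  pos 2: 'c' -> replacement #2
  pos 8: 'c' -> replacement #3
  pos 9: 'c' -> replacement #4
Total replacements: 4

4


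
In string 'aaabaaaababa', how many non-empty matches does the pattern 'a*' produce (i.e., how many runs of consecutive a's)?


Pattern 'a*' matches zero or more a's. We want non-empty runs of consecutive a's.
String: 'aaabaaaababa'
Walking through the string to find runs of a's:
  Run 1: positions 0-2 -> 'aaa'
  Run 2: positions 4-7 -> 'aaaa'
  Run 3: positions 9-9 -> 'a'
  Run 4: positions 11-11 -> 'a'
Non-empty runs found: ['aaa', 'aaaa', 'a', 'a']
Count: 4

4


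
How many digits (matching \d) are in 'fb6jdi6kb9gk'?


\d matches any digit 0-9.
Scanning 'fb6jdi6kb9gk':
  pos 2: '6' -> DIGIT
  pos 6: '6' -> DIGIT
  pos 9: '9' -> DIGIT
Digits found: ['6', '6', '9']
Total: 3

3


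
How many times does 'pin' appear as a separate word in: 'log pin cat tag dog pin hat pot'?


Scanning each word for exact match 'pin':
  Word 1: 'log' -> no
  Word 2: 'pin' -> MATCH
  Word 3: 'cat' -> no
  Word 4: 'tag' -> no
  Word 5: 'dog' -> no
  Word 6: 'pin' -> MATCH
  Word 7: 'hat' -> no
  Word 8: 'pot' -> no
Total matches: 2

2


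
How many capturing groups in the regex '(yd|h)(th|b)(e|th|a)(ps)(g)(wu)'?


To count capturing groups, count each '(' that starts a group.
Pattern: '(yd|h)(th|b)(e|th|a)(ps)(g)(wu)'
Walking through the pattern:
  Position 0: '(' -> group #1
  Position 6: '(' -> group #2
  Position 12: '(' -> group #3
  Position 20: '(' -> group #4
  Position 24: '(' -> group #5
  Position 27: '(' -> group #6
Total capturing groups: 6

6


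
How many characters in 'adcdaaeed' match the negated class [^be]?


Negated class [^be] matches any char NOT in {b, e}
Scanning 'adcdaaeed':
  pos 0: 'a' -> MATCH
  pos 1: 'd' -> MATCH
  pos 2: 'c' -> MATCH
  pos 3: 'd' -> MATCH
  pos 4: 'a' -> MATCH
  pos 5: 'a' -> MATCH
  pos 6: 'e' -> no (excluded)
  pos 7: 'e' -> no (excluded)
  pos 8: 'd' -> MATCH
Total matches: 7

7


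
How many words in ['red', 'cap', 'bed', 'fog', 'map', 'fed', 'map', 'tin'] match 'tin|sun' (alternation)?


Alternation 'tin|sun' matches either 'tin' or 'sun'.
Checking each word:
  'red' -> no
  'cap' -> no
  'bed' -> no
  'fog' -> no
  'map' -> no
  'fed' -> no
  'map' -> no
  'tin' -> MATCH
Matches: ['tin']
Count: 1

1


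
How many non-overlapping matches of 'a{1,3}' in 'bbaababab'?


Pattern 'a{1,3}' matches between 1 and 3 consecutive a's (greedy).
String: 'bbaababab'
Finding runs of a's and applying greedy matching:
  Run at pos 2: 'aa' (length 2)
  Run at pos 5: 'a' (length 1)
  Run at pos 7: 'a' (length 1)
Matches: ['aa', 'a', 'a']
Count: 3

3


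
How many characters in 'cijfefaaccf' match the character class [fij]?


Character class [fij] matches any of: {f, i, j}
Scanning string 'cijfefaaccf' character by character:
  pos 0: 'c' -> no
  pos 1: 'i' -> MATCH
  pos 2: 'j' -> MATCH
  pos 3: 'f' -> MATCH
  pos 4: 'e' -> no
  pos 5: 'f' -> MATCH
  pos 6: 'a' -> no
  pos 7: 'a' -> no
  pos 8: 'c' -> no
  pos 9: 'c' -> no
  pos 10: 'f' -> MATCH
Total matches: 5

5


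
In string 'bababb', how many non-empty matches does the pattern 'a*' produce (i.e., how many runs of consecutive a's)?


Pattern 'a*' matches zero or more a's. We want non-empty runs of consecutive a's.
String: 'bababb'
Walking through the string to find runs of a's:
  Run 1: positions 1-1 -> 'a'
  Run 2: positions 3-3 -> 'a'
Non-empty runs found: ['a', 'a']
Count: 2

2


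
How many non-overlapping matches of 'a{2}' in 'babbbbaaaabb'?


Pattern 'a{2}' matches exactly 2 consecutive a's (greedy, non-overlapping).
String: 'babbbbaaaabb'
Scanning for runs of a's:
  Run at pos 1: 'a' (length 1) -> 0 match(es)
  Run at pos 6: 'aaaa' (length 4) -> 2 match(es)
Matches found: ['aa', 'aa']
Total: 2

2


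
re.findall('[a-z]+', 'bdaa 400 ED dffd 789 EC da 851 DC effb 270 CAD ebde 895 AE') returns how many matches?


Pattern '[a-z]+' finds one or more lowercase letters.
Text: 'bdaa 400 ED dffd 789 EC da 851 DC effb 270 CAD ebde 895 AE'
Scanning for matches:
  Match 1: 'bdaa'
  Match 2: 'dffd'
  Match 3: 'da'
  Match 4: 'effb'
  Match 5: 'ebde'
Total matches: 5

5


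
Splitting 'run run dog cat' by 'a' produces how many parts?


Splitting by 'a' breaks the string at each occurrence of the separator.
Text: 'run run dog cat'
Parts after split:
  Part 1: 'run run dog c'
  Part 2: 't'
Total parts: 2

2


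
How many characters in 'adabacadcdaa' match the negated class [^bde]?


Negated class [^bde] matches any char NOT in {b, d, e}
Scanning 'adabacadcdaa':
  pos 0: 'a' -> MATCH
  pos 1: 'd' -> no (excluded)
  pos 2: 'a' -> MATCH
  pos 3: 'b' -> no (excluded)
  pos 4: 'a' -> MATCH
  pos 5: 'c' -> MATCH
  pos 6: 'a' -> MATCH
  pos 7: 'd' -> no (excluded)
  pos 8: 'c' -> MATCH
  pos 9: 'd' -> no (excluded)
  pos 10: 'a' -> MATCH
  pos 11: 'a' -> MATCH
Total matches: 8

8


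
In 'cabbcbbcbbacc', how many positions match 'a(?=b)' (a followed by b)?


Lookahead 'a(?=b)' matches 'a' only when followed by 'b'.
String: 'cabbcbbcbbacc'
Checking each position where char is 'a':
  pos 1: 'a' -> MATCH (next='b')
  pos 10: 'a' -> no (next='c')
Matching positions: [1]
Count: 1

1


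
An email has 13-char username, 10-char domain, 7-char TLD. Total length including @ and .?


An email address has format: username@domain.tld
Username length: 13
'@' character: 1
Domain length: 10
'.' character: 1
TLD length: 7
Total = 13 + 1 + 10 + 1 + 7 = 32

32


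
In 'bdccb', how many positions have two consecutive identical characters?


Looking for consecutive identical characters in 'bdccb':
  pos 0-1: 'b' vs 'd' -> different
  pos 1-2: 'd' vs 'c' -> different
  pos 2-3: 'c' vs 'c' -> MATCH ('cc')
  pos 3-4: 'c' vs 'b' -> different
Consecutive identical pairs: ['cc']
Count: 1

1


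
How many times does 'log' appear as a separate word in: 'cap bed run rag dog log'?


Scanning each word for exact match 'log':
  Word 1: 'cap' -> no
  Word 2: 'bed' -> no
  Word 3: 'run' -> no
  Word 4: 'rag' -> no
  Word 5: 'dog' -> no
  Word 6: 'log' -> MATCH
Total matches: 1

1


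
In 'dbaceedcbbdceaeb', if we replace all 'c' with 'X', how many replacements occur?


re.sub('c', 'X', text) replaces every occurrence of 'c' with 'X'.
Text: 'dbaceedcbbdceaeb'
Scanning for 'c':
  pos 3: 'c' -> replacement #1
  pos 7: 'c' -> replacement #2
  pos 11: 'c' -> replacement #3
Total replacements: 3

3


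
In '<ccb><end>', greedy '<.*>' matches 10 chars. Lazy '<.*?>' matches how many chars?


Greedy '<.*>' tries to match as MUCH as possible.
Lazy '<.*?>' tries to match as LITTLE as possible.

String: '<ccb><end>'
Greedy '<.*>' starts at first '<' and extends to the LAST '>': '<ccb><end>' (10 chars)
Lazy '<.*?>' starts at first '<' and stops at the FIRST '>': '<ccb>' (5 chars)

5


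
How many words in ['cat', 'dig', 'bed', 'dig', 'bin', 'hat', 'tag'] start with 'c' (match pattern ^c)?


Pattern ^c anchors to start of word. Check which words begin with 'c':
  'cat' -> MATCH (starts with 'c')
  'dig' -> no
  'bed' -> no
  'dig' -> no
  'bin' -> no
  'hat' -> no
  'tag' -> no
Matching words: ['cat']
Count: 1

1


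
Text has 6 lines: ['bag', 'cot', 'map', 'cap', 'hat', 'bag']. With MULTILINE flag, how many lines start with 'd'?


With MULTILINE flag, ^ matches the start of each line.
Lines: ['bag', 'cot', 'map', 'cap', 'hat', 'bag']
Checking which lines start with 'd':
  Line 1: 'bag' -> no
  Line 2: 'cot' -> no
  Line 3: 'map' -> no
  Line 4: 'cap' -> no
  Line 5: 'hat' -> no
  Line 6: 'bag' -> no
Matching lines: []
Count: 0

0


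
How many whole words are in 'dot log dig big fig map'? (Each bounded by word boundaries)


Word boundaries (\b) mark the start/end of each word.
Text: 'dot log dig big fig map'
Splitting by whitespace:
  Word 1: 'dot'
  Word 2: 'log'
  Word 3: 'dig'
  Word 4: 'big'
  Word 5: 'fig'
  Word 6: 'map'
Total whole words: 6

6


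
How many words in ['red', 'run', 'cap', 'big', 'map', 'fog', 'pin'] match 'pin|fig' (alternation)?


Alternation 'pin|fig' matches either 'pin' or 'fig'.
Checking each word:
  'red' -> no
  'run' -> no
  'cap' -> no
  'big' -> no
  'map' -> no
  'fog' -> no
  'pin' -> MATCH
Matches: ['pin']
Count: 1

1


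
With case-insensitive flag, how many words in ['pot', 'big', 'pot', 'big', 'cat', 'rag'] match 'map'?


Case-insensitive matching: compare each word's lowercase form to 'map'.
  'pot' -> lower='pot' -> no
  'big' -> lower='big' -> no
  'pot' -> lower='pot' -> no
  'big' -> lower='big' -> no
  'cat' -> lower='cat' -> no
  'rag' -> lower='rag' -> no
Matches: []
Count: 0

0


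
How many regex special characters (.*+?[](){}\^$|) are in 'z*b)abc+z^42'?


Regex special characters are: . * + ? [ ] ( ) { } \ ^ $ |
Scanning 'z*b)abc+z^42':
  pos 1: '*' -> SPECIAL
  pos 3: ')' -> SPECIAL
  pos 7: '+' -> SPECIAL
  pos 9: '^' -> SPECIAL
Special chars found: ['*', ')', '+', '^']
Total: 4

4


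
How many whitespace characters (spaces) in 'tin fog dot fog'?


\s matches whitespace characters (spaces, tabs, etc.).
Text: 'tin fog dot fog'
This text has 4 words separated by spaces.
Number of spaces = number of words - 1 = 4 - 1 = 3

3


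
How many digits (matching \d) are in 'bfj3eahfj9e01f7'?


\d matches any digit 0-9.
Scanning 'bfj3eahfj9e01f7':
  pos 3: '3' -> DIGIT
  pos 9: '9' -> DIGIT
  pos 11: '0' -> DIGIT
  pos 12: '1' -> DIGIT
  pos 14: '7' -> DIGIT
Digits found: ['3', '9', '0', '1', '7']
Total: 5

5


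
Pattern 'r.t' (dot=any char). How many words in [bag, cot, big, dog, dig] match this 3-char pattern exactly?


Pattern 'r.t' means: starts with 'r', any single char, ends with 't'.
Checking each word (must be exactly 3 chars):
  'bag' (len=3): no
  'cot' (len=3): no
  'big' (len=3): no
  'dog' (len=3): no
  'dig' (len=3): no
Matching words: []
Total: 0

0


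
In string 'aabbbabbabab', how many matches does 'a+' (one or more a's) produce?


Pattern 'a+' matches one or more consecutive a's.
String: 'aabbbabbabab'
Scanning for runs of a:
  Match 1: 'aa' (length 2)
  Match 2: 'a' (length 1)
  Match 3: 'a' (length 1)
  Match 4: 'a' (length 1)
Total matches: 4

4


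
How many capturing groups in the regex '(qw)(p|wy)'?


To count capturing groups, count each '(' that starts a group.
Pattern: '(qw)(p|wy)'
Walking through the pattern:
  Position 0: '(' -> group #1
  Position 4: '(' -> group #2
Total capturing groups: 2

2


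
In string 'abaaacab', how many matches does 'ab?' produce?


Pattern 'ab?' matches 'a' optionally followed by 'b'.
String: 'abaaacab'
Scanning left to right for 'a' then checking next char:
  Match 1: 'ab' (a followed by b)
  Match 2: 'a' (a not followed by b)
  Match 3: 'a' (a not followed by b)
  Match 4: 'a' (a not followed by b)
  Match 5: 'ab' (a followed by b)
Total matches: 5

5


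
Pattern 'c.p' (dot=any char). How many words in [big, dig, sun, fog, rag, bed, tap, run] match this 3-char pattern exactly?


Pattern 'c.p' means: starts with 'c', any single char, ends with 'p'.
Checking each word (must be exactly 3 chars):
  'big' (len=3): no
  'dig' (len=3): no
  'sun' (len=3): no
  'fog' (len=3): no
  'rag' (len=3): no
  'bed' (len=3): no
  'tap' (len=3): no
  'run' (len=3): no
Matching words: []
Total: 0

0


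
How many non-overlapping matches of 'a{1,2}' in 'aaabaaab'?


Pattern 'a{1,2}' matches between 1 and 2 consecutive a's (greedy).
String: 'aaabaaab'
Finding runs of a's and applying greedy matching:
  Run at pos 0: 'aaa' (length 3)
  Run at pos 4: 'aaa' (length 3)
Matches: ['aa', 'a', 'aa', 'a']
Count: 4

4


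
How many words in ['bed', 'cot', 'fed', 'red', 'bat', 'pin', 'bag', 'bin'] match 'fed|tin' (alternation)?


Alternation 'fed|tin' matches either 'fed' or 'tin'.
Checking each word:
  'bed' -> no
  'cot' -> no
  'fed' -> MATCH
  'red' -> no
  'bat' -> no
  'pin' -> no
  'bag' -> no
  'bin' -> no
Matches: ['fed']
Count: 1

1


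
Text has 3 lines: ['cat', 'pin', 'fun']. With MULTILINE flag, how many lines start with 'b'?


With MULTILINE flag, ^ matches the start of each line.
Lines: ['cat', 'pin', 'fun']
Checking which lines start with 'b':
  Line 1: 'cat' -> no
  Line 2: 'pin' -> no
  Line 3: 'fun' -> no
Matching lines: []
Count: 0

0


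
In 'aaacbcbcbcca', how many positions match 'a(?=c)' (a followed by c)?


Lookahead 'a(?=c)' matches 'a' only when followed by 'c'.
String: 'aaacbcbcbcca'
Checking each position where char is 'a':
  pos 0: 'a' -> no (next='a')
  pos 1: 'a' -> no (next='a')
  pos 2: 'a' -> MATCH (next='c')
Matching positions: [2]
Count: 1

1


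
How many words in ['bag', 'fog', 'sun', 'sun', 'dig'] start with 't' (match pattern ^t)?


Pattern ^t anchors to start of word. Check which words begin with 't':
  'bag' -> no
  'fog' -> no
  'sun' -> no
  'sun' -> no
  'dig' -> no
Matching words: []
Count: 0

0


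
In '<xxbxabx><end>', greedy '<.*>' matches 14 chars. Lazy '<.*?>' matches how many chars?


Greedy '<.*>' tries to match as MUCH as possible.
Lazy '<.*?>' tries to match as LITTLE as possible.

String: '<xxbxabx><end>'
Greedy '<.*>' starts at first '<' and extends to the LAST '>': '<xxbxabx><end>' (14 chars)
Lazy '<.*?>' starts at first '<' and stops at the FIRST '>': '<xxbxabx>' (9 chars)

9


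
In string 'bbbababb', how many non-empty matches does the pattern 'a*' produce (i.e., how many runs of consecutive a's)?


Pattern 'a*' matches zero or more a's. We want non-empty runs of consecutive a's.
String: 'bbbababb'
Walking through the string to find runs of a's:
  Run 1: positions 3-3 -> 'a'
  Run 2: positions 5-5 -> 'a'
Non-empty runs found: ['a', 'a']
Count: 2

2


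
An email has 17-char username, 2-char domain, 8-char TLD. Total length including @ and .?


An email address has format: username@domain.tld
Username length: 17
'@' character: 1
Domain length: 2
'.' character: 1
TLD length: 8
Total = 17 + 1 + 2 + 1 + 8 = 29

29


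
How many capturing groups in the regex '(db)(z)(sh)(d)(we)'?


To count capturing groups, count each '(' that starts a group.
Pattern: '(db)(z)(sh)(d)(we)'
Walking through the pattern:
  Position 0: '(' -> group #1
  Position 4: '(' -> group #2
  Position 7: '(' -> group #3
  Position 11: '(' -> group #4
  Position 14: '(' -> group #5
Total capturing groups: 5

5


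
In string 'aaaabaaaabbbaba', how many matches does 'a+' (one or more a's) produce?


Pattern 'a+' matches one or more consecutive a's.
String: 'aaaabaaaabbbaba'
Scanning for runs of a:
  Match 1: 'aaaa' (length 4)
  Match 2: 'aaaa' (length 4)
  Match 3: 'a' (length 1)
  Match 4: 'a' (length 1)
Total matches: 4

4


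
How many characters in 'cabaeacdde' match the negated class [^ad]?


Negated class [^ad] matches any char NOT in {a, d}
Scanning 'cabaeacdde':
  pos 0: 'c' -> MATCH
  pos 1: 'a' -> no (excluded)
  pos 2: 'b' -> MATCH
  pos 3: 'a' -> no (excluded)
  pos 4: 'e' -> MATCH
  pos 5: 'a' -> no (excluded)
  pos 6: 'c' -> MATCH
  pos 7: 'd' -> no (excluded)
  pos 8: 'd' -> no (excluded)
  pos 9: 'e' -> MATCH
Total matches: 5

5


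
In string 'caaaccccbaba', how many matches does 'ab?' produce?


Pattern 'ab?' matches 'a' optionally followed by 'b'.
String: 'caaaccccbaba'
Scanning left to right for 'a' then checking next char:
  Match 1: 'a' (a not followed by b)
  Match 2: 'a' (a not followed by b)
  Match 3: 'a' (a not followed by b)
  Match 4: 'ab' (a followed by b)
  Match 5: 'a' (a not followed by b)
Total matches: 5

5


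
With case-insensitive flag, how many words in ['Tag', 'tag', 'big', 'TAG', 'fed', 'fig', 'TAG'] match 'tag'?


Case-insensitive matching: compare each word's lowercase form to 'tag'.
  'Tag' -> lower='tag' -> MATCH
  'tag' -> lower='tag' -> MATCH
  'big' -> lower='big' -> no
  'TAG' -> lower='tag' -> MATCH
  'fed' -> lower='fed' -> no
  'fig' -> lower='fig' -> no
  'TAG' -> lower='tag' -> MATCH
Matches: ['Tag', 'tag', 'TAG', 'TAG']
Count: 4

4


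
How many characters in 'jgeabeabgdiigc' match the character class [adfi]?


Character class [adfi] matches any of: {a, d, f, i}
Scanning string 'jgeabeabgdiigc' character by character:
  pos 0: 'j' -> no
  pos 1: 'g' -> no
  pos 2: 'e' -> no
  pos 3: 'a' -> MATCH
  pos 4: 'b' -> no
  pos 5: 'e' -> no
  pos 6: 'a' -> MATCH
  pos 7: 'b' -> no
  pos 8: 'g' -> no
  pos 9: 'd' -> MATCH
  pos 10: 'i' -> MATCH
  pos 11: 'i' -> MATCH
  pos 12: 'g' -> no
  pos 13: 'c' -> no
Total matches: 5

5


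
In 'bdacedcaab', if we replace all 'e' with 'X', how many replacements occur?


re.sub('e', 'X', text) replaces every occurrence of 'e' with 'X'.
Text: 'bdacedcaab'
Scanning for 'e':
  pos 4: 'e' -> replacement #1
Total replacements: 1

1


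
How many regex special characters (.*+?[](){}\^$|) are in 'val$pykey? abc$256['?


Regex special characters are: . * + ? [ ] ( ) { } \ ^ $ |
Scanning 'val$pykey? abc$256[':
  pos 3: '$' -> SPECIAL
  pos 9: '?' -> SPECIAL
  pos 14: '$' -> SPECIAL
  pos 18: '[' -> SPECIAL
Special chars found: ['$', '?', '$', '[']
Total: 4

4


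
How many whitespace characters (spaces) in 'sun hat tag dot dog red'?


\s matches whitespace characters (spaces, tabs, etc.).
Text: 'sun hat tag dot dog red'
This text has 6 words separated by spaces.
Number of spaces = number of words - 1 = 6 - 1 = 5

5


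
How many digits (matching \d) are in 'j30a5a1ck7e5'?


\d matches any digit 0-9.
Scanning 'j30a5a1ck7e5':
  pos 1: '3' -> DIGIT
  pos 2: '0' -> DIGIT
  pos 4: '5' -> DIGIT
  pos 6: '1' -> DIGIT
  pos 9: '7' -> DIGIT
  pos 11: '5' -> DIGIT
Digits found: ['3', '0', '5', '1', '7', '5']
Total: 6

6


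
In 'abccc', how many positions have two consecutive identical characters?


Looking for consecutive identical characters in 'abccc':
  pos 0-1: 'a' vs 'b' -> different
  pos 1-2: 'b' vs 'c' -> different
  pos 2-3: 'c' vs 'c' -> MATCH ('cc')
  pos 3-4: 'c' vs 'c' -> MATCH ('cc')
Consecutive identical pairs: ['cc', 'cc']
Count: 2

2


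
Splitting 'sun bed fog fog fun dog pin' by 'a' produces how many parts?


Splitting by 'a' breaks the string at each occurrence of the separator.
Text: 'sun bed fog fog fun dog pin'
Parts after split:
  Part 1: 'sun bed fog fog fun dog pin'
Total parts: 1

1


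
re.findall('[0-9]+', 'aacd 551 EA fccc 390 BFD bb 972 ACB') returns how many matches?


Pattern '[0-9]+' finds one or more digits.
Text: 'aacd 551 EA fccc 390 BFD bb 972 ACB'
Scanning for matches:
  Match 1: '551'
  Match 2: '390'
  Match 3: '972'
Total matches: 3

3


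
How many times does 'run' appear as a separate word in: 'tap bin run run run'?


Scanning each word for exact match 'run':
  Word 1: 'tap' -> no
  Word 2: 'bin' -> no
  Word 3: 'run' -> MATCH
  Word 4: 'run' -> MATCH
  Word 5: 'run' -> MATCH
Total matches: 3

3


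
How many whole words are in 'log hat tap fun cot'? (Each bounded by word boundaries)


Word boundaries (\b) mark the start/end of each word.
Text: 'log hat tap fun cot'
Splitting by whitespace:
  Word 1: 'log'
  Word 2: 'hat'
  Word 3: 'tap'
  Word 4: 'fun'
  Word 5: 'cot'
Total whole words: 5

5


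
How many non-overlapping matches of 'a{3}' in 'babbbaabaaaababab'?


Pattern 'a{3}' matches exactly 3 consecutive a's (greedy, non-overlapping).
String: 'babbbaabaaaababab'
Scanning for runs of a's:
  Run at pos 1: 'a' (length 1) -> 0 match(es)
  Run at pos 5: 'aa' (length 2) -> 0 match(es)
  Run at pos 8: 'aaaa' (length 4) -> 1 match(es)
  Run at pos 13: 'a' (length 1) -> 0 match(es)
  Run at pos 15: 'a' (length 1) -> 0 match(es)
Matches found: ['aaa']
Total: 1

1


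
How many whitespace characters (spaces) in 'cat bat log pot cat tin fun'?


\s matches whitespace characters (spaces, tabs, etc.).
Text: 'cat bat log pot cat tin fun'
This text has 7 words separated by spaces.
Number of spaces = number of words - 1 = 7 - 1 = 6

6


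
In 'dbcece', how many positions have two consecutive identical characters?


Looking for consecutive identical characters in 'dbcece':
  pos 0-1: 'd' vs 'b' -> different
  pos 1-2: 'b' vs 'c' -> different
  pos 2-3: 'c' vs 'e' -> different
  pos 3-4: 'e' vs 'c' -> different
  pos 4-5: 'c' vs 'e' -> different
Consecutive identical pairs: []
Count: 0

0


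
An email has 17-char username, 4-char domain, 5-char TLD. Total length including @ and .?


An email address has format: username@domain.tld
Username length: 17
'@' character: 1
Domain length: 4
'.' character: 1
TLD length: 5
Total = 17 + 1 + 4 + 1 + 5 = 28

28


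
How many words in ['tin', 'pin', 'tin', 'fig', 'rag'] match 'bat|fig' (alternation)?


Alternation 'bat|fig' matches either 'bat' or 'fig'.
Checking each word:
  'tin' -> no
  'pin' -> no
  'tin' -> no
  'fig' -> MATCH
  'rag' -> no
Matches: ['fig']
Count: 1

1


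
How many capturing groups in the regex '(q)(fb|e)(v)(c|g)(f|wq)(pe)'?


To count capturing groups, count each '(' that starts a group.
Pattern: '(q)(fb|e)(v)(c|g)(f|wq)(pe)'
Walking through the pattern:
  Position 0: '(' -> group #1
  Position 3: '(' -> group #2
  Position 9: '(' -> group #3
  Position 12: '(' -> group #4
  Position 17: '(' -> group #5
  Position 23: '(' -> group #6
Total capturing groups: 6

6


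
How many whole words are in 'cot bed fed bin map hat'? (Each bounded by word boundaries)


Word boundaries (\b) mark the start/end of each word.
Text: 'cot bed fed bin map hat'
Splitting by whitespace:
  Word 1: 'cot'
  Word 2: 'bed'
  Word 3: 'fed'
  Word 4: 'bin'
  Word 5: 'map'
  Word 6: 'hat'
Total whole words: 6

6


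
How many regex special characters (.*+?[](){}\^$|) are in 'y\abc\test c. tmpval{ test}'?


Regex special characters are: . * + ? [ ] ( ) { } \ ^ $ |
Scanning 'y\abc\test c. tmpval{ test}':
  pos 1: '\' -> SPECIAL
  pos 5: '\' -> SPECIAL
  pos 12: '.' -> SPECIAL
  pos 20: '{' -> SPECIAL
  pos 26: '}' -> SPECIAL
Special chars found: ['\\', '\\', '.', '{', '}']
Total: 5

5


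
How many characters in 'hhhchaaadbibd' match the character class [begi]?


Character class [begi] matches any of: {b, e, g, i}
Scanning string 'hhhchaaadbibd' character by character:
  pos 0: 'h' -> no
  pos 1: 'h' -> no
  pos 2: 'h' -> no
  pos 3: 'c' -> no
  pos 4: 'h' -> no
  pos 5: 'a' -> no
  pos 6: 'a' -> no
  pos 7: 'a' -> no
  pos 8: 'd' -> no
  pos 9: 'b' -> MATCH
  pos 10: 'i' -> MATCH
  pos 11: 'b' -> MATCH
  pos 12: 'd' -> no
Total matches: 3

3


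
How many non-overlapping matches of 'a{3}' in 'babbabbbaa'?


Pattern 'a{3}' matches exactly 3 consecutive a's (greedy, non-overlapping).
String: 'babbabbbaa'
Scanning for runs of a's:
  Run at pos 1: 'a' (length 1) -> 0 match(es)
  Run at pos 4: 'a' (length 1) -> 0 match(es)
  Run at pos 8: 'aa' (length 2) -> 0 match(es)
Matches found: []
Total: 0

0
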